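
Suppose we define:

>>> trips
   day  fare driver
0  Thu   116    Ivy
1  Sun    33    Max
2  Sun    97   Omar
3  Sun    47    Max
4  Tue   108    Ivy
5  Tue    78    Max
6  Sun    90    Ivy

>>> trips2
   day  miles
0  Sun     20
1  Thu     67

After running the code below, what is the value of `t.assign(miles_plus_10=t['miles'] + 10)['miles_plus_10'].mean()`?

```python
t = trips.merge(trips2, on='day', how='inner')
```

39.4

merge on 'day' (how='inner') → 5 rows:
   day  fare driver  miles
0  Thu   116    Ivy     67
1  Sun    33    Max     20
2  Sun    97   Omar     20
3  Sun    47    Max     20
4  Sun    90    Ivy     20
add column miles_plus_10 = t['miles'] + 10:
   day  fare driver  miles  miles_plus_10
0  Thu   116    Ivy     67             77
1  Sun    33    Max     20             30
2  Sun    97   Omar     20             30
3  Sun    47    Max     20             30
4  Sun    90    Ivy     20             30
Reading off the mean of column 'miles_plus_10', we get 39.4.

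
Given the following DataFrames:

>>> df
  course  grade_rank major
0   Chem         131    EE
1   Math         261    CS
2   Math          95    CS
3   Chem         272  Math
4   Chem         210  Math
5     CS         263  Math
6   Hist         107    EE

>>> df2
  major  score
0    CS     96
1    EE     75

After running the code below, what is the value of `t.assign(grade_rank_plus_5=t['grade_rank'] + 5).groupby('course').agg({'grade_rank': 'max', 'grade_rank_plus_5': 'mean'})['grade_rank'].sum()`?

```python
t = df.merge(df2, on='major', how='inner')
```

499

merge on 'major' (how='inner') → 4 rows:
  course  grade_rank major  score
0   Chem         131    EE     75
1   Math         261    CS     96
2   Math          95    CS     96
3   Hist         107    EE     75
add column grade_rank_plus_5 = t['grade_rank'] + 5:
  course  grade_rank major  score  grade_rank_plus_5
0   Chem         131    EE     75                136
1   Math         261    CS     96                266
2   Math          95    CS     96                100
3   Hist         107    EE     75                112
group by course: max(grade_rank), mean(grade_rank_plus_5):
        grade_rank  grade_rank_plus_5
course                               
Chem           131              136.0
Hist           107              112.0
Math           261              183.0
Taking the sum of column 'grade_rank' gives 499.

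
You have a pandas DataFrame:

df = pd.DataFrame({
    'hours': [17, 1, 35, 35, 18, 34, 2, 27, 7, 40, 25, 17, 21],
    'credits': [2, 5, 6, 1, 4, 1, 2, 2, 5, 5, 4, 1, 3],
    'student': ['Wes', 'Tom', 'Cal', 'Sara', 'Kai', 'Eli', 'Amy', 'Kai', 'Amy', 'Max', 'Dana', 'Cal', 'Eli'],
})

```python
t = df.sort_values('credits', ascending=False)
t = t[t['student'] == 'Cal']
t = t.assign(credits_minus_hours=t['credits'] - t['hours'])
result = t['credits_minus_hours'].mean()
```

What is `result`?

-22.5

sort by credits descending:
    hours  credits student
2      35        6     Cal
1       1        5     Tom
8       7        5     Amy
9      40        5     Max
4      18        4     Kai
10     25        4    Dana
12     21        3     Eli
0      17        2     Wes
6       2        2     Amy
7      27        2     Kai
3      35        1    Sara
5      34        1     Eli
11     17        1     Cal
filter rows where student == 'Cal':
    hours  credits student
2      35        6     Cal
11     17        1     Cal
add column credits_minus_hours = t['credits'] - t['hours']:
    hours  credits student  credits_minus_hours
2      35        6     Cal                  -29
11     17        1     Cal                  -16
Taking the mean of column 'credits_minus_hours' gives -22.5.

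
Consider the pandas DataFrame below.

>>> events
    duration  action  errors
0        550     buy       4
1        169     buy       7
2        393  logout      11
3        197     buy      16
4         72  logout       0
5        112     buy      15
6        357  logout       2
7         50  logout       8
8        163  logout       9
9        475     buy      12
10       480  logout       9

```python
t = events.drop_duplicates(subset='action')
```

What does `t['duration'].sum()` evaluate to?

drop duplicate action (keep=first):
   duration  action  errors
0       550     buy       4
2       393  logout      11
The sum of column 'duration' is 943.

943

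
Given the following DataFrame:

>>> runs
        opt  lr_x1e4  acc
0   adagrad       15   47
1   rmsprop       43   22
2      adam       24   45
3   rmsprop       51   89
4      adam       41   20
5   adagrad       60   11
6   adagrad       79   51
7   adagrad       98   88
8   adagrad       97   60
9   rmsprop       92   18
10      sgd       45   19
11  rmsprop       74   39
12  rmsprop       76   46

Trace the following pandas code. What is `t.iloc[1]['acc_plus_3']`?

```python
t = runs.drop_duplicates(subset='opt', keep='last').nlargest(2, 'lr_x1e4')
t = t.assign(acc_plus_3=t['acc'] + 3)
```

drop duplicate opt (keep=last):
        opt  lr_x1e4  acc
4      adam       41   20
8   adagrad       97   60
10      sgd       45   19
12  rmsprop       76   46
take 2 rows with largest lr_x1e4:
        opt  lr_x1e4  acc
8   adagrad       97   60
12  rmsprop       76   46
add column acc_plus_3 = t['acc'] + 3:
        opt  lr_x1e4  acc  acc_plus_3
8   adagrad       97   60          63
12  rmsprop       76   46          49
Then the value at position 1, column 'acc_plus_3': 49

49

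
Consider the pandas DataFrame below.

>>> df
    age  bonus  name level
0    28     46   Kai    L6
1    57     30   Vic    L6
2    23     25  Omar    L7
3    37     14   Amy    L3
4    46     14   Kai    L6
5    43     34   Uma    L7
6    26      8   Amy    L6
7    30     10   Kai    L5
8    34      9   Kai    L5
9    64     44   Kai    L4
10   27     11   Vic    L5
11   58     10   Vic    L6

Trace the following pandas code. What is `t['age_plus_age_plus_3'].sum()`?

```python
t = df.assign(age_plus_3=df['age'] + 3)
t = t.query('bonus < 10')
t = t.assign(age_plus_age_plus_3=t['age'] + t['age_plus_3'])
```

add column age_plus_3 = df['age'] + 3:
    age  bonus  name level  age_plus_3
0    28     46   Kai    L6          31
1    57     30   Vic    L6          60
2    23     25  Omar    L7          26
3    37     14   Amy    L3          40
4    46     14   Kai    L6          49
5    43     34   Uma    L7          46
6    26      8   Amy    L6          29
7    30     10   Kai    L5          33
8    34      9   Kai    L5          37
9    64     44   Kai    L4          67
10   27     11   Vic    L5          30
11   58     10   Vic    L6          61
filter rows where bonus < 10:
   age  bonus name level  age_plus_3
6   26      8  Amy    L6          29
8   34      9  Kai    L5          37
add column age_plus_age_plus_3 = t['age'] + t['age_plus_3']:
   age  bonus name level  age_plus_3  age_plus_age_plus_3
6   26      8  Amy    L6          29                   55
8   34      9  Kai    L5          37                   71
sum of column 'age_plus_age_plus_3' → 126

126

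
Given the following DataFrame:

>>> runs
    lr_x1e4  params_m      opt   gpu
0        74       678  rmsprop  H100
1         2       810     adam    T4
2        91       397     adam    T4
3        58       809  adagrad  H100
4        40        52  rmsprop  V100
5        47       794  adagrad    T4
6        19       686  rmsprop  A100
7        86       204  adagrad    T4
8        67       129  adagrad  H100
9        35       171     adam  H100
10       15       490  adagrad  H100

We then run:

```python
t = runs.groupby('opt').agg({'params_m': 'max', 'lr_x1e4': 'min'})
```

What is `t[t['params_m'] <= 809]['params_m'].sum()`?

1495

group by opt: max(params_m), min(lr_x1e4):
         params_m  lr_x1e4
opt                       
adagrad       809       15
adam          810        2
rmsprop       686       19
filter rows where params_m <= 809:
         params_m  lr_x1e4
opt                       
adagrad       809       15
rmsprop       686       19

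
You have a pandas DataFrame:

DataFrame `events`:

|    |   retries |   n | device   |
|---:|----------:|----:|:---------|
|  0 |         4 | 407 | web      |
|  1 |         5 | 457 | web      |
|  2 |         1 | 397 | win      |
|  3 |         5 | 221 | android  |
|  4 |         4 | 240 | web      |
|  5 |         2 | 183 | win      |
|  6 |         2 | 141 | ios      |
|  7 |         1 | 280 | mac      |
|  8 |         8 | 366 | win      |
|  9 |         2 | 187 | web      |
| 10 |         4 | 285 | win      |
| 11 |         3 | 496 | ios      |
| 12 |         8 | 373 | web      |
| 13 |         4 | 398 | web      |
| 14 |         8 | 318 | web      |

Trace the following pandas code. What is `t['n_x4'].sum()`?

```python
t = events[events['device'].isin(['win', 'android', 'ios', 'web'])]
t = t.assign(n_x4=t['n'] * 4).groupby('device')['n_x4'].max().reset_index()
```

filter rows where device in ['win', 'android', 'ios', 'web']:
    retries    n   device
0         4  407      web
1         5  457      web
2         1  397      win
3         5  221  android
4         4  240      web
5         2  183      win
6         2  141      ios
8         8  366      win
9         2  187      web
10        4  285      win
11        3  496      ios
12        8  373      web
13        4  398      web
14        8  318      web
add column n_x4 = t['n'] * 4:
    retries    n   device  n_x4
0         4  407      web  1628
1         5  457      web  1828
2         1  397      win  1588
3         5  221  android   884
4         4  240      web   960
5         2  183      win   732
6         2  141      ios   564
8         8  366      win  1464
9         2  187      web   748
10        4  285      win  1140
11        3  496      ios  1984
12        8  373      web  1492
13        4  398      web  1592
14        8  318      web  1272
group by device, max of n_x4:
device
android     884
ios        1984
web        1828
win        1588
Name: n_x4, dtype: int64
reset_index():
    device  n_x4
0  android   884
1      ios  1984
2      web  1828
3      win  1588
sum of column 'n_x4' → 6284

6284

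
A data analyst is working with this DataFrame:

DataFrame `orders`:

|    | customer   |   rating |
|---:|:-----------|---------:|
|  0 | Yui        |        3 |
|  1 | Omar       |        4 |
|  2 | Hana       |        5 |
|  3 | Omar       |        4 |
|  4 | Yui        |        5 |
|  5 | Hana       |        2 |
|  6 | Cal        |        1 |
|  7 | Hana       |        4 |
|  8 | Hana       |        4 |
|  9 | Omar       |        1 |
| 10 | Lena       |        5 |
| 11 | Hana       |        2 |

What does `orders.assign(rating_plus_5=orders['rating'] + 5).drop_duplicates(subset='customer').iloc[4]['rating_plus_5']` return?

10

add column rating_plus_5 = orders['rating'] + 5:
   customer  rating  rating_plus_5
0       Yui       3              8
1      Omar       4              9
2      Hana       5             10
3      Omar       4              9
4       Yui       5             10
5      Hana       2              7
6       Cal       1              6
7      Hana       4              9
8      Hana       4              9
9      Omar       1              6
10     Lena       5             10
11     Hana       2              7
drop duplicate customer (keep=first):
   customer  rating  rating_plus_5
0       Yui       3              8
1      Omar       4              9
2      Hana       5             10
6       Cal       1              6
10     Lena       5             10
Finally, value at position 4, column 'rating_plus_5' = 10.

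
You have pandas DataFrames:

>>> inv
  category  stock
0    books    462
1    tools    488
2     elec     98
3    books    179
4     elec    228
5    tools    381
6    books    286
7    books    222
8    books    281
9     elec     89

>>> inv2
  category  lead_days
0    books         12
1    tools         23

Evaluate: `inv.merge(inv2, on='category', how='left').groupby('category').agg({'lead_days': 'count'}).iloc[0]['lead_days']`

5

merge on 'category' (how='left') → 10 rows:
  category  stock  lead_days
0    books    462       12.0
1    tools    488       23.0
2     elec     98        NaN
3    books    179       12.0
4     elec    228        NaN
5    tools    381       23.0
6    books    286       12.0
7    books    222       12.0
8    books    281       12.0
9     elec     89        NaN
group by category, count of lead_days:
          lead_days
category           
books             5
elec              0
tools             2
Taking the value at position 0, column 'lead_days' gives 5.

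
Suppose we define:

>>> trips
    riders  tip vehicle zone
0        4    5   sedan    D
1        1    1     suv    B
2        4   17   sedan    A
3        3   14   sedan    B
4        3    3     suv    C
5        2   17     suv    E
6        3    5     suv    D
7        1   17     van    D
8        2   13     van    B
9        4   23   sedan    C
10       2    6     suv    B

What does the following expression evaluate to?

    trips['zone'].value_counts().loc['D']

3

value_counts of zone:
zone
B    4
D    3
C    2
A    1
E    1
Name: count, dtype: int64
Then the value at index 'D': 3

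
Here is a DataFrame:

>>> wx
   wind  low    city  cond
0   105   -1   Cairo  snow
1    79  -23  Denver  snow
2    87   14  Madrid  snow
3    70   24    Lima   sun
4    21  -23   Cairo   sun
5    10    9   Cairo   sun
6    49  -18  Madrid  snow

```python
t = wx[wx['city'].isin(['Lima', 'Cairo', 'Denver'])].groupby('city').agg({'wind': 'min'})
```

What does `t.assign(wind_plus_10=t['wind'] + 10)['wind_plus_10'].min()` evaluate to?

filter rows where city in ['Lima', 'Cairo', 'Denver']:
   wind  low    city  cond
0   105   -1   Cairo  snow
1    79  -23  Denver  snow
3    70   24    Lima   sun
4    21  -23   Cairo   sun
5    10    9   Cairo   sun
group by city, min of wind:
        wind
city        
Cairo     10
Denver    79
Lima      70
add column wind_plus_10 = t['wind'] + 10:
        wind  wind_plus_10
city                      
Cairo     10            20
Denver    79            89
Lima      70            80
Then the min of column 'wind_plus_10': 20

20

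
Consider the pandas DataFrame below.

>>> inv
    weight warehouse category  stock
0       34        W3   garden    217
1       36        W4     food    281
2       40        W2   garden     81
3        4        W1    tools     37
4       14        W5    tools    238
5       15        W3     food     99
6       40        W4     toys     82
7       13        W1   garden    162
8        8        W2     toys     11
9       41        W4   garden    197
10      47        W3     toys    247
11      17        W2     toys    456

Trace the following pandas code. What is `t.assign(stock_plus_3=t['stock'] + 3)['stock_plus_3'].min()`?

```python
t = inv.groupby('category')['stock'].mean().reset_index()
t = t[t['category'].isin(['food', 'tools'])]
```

group by category, mean of stock:
category
food      190.00
garden    164.25
tools     137.50
toys      199.00
Name: stock, dtype: float64
reset_index():
  category   stock
0     food  190.00
1   garden  164.25
2    tools  137.50
3     toys  199.00
filter rows where category in ['food', 'tools']:
  category  stock
0     food  190.0
2    tools  137.5
add column stock_plus_3 = t['stock'] + 3:
  category  stock  stock_plus_3
0     food  190.0         193.0
2    tools  137.5         140.5

140.5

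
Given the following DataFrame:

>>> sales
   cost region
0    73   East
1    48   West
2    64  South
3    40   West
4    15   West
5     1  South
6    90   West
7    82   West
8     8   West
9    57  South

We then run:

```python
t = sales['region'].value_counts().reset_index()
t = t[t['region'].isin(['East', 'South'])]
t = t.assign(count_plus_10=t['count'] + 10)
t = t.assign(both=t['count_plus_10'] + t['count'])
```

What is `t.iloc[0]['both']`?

value_counts of region:
region
West     6
South    3
East     1
Name: count, dtype: int64
reset_index():
  region  count
0   West      6
1  South      3
2   East      1
filter rows where region in ['East', 'South']:
  region  count
1  South      3
2   East      1
add column count_plus_10 = t['count'] + 10:
  region  count  count_plus_10
1  South      3             13
2   East      1             11
add column both = t['count_plus_10'] + t['count']:
  region  count  count_plus_10  both
1  South      3             13    16
2   East      1             11    12
So iloc[0]['both'] = 16.

16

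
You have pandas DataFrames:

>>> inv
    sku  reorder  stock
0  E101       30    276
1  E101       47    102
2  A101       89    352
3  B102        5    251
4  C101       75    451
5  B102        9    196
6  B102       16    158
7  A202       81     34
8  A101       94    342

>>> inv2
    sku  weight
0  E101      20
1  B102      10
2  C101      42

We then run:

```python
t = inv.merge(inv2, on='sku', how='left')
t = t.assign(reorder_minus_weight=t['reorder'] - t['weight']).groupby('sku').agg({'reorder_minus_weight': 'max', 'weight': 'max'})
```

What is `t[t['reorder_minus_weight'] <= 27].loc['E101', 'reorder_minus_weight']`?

merge on 'sku' (how='left') → 9 rows:
    sku  reorder  stock  weight
0  E101       30    276    20.0
1  E101       47    102    20.0
2  A101       89    352     NaN
3  B102        5    251    10.0
4  C101       75    451    42.0
5  B102        9    196    10.0
6  B102       16    158    10.0
7  A202       81     34     NaN
8  A101       94    342     NaN
add column reorder_minus_weight = t['reorder'] - t['weight']:
    sku  reorder  stock  weight  reorder_minus_weight
0  E101       30    276    20.0                  10.0
1  E101       47    102    20.0                  27.0
2  A101       89    352     NaN                   NaN
3  B102        5    251    10.0                  -5.0
4  C101       75    451    42.0                  33.0
5  B102        9    196    10.0                  -1.0
6  B102       16    158    10.0                   6.0
7  A202       81     34     NaN                   NaN
8  A101       94    342     NaN                   NaN
group by sku: max(reorder_minus_weight), max(weight):
      reorder_minus_weight  weight
sku                               
A101                   NaN     NaN
A202                   NaN     NaN
B102                   6.0    10.0
C101                  33.0    42.0
E101                  27.0    20.0
filter rows where reorder_minus_weight <= 27:
      reorder_minus_weight  weight
sku                               
B102                   6.0    10.0
E101                  27.0    20.0
Taking the value at row 'E101', column 'reorder_minus_weight' gives 27.0.

27.0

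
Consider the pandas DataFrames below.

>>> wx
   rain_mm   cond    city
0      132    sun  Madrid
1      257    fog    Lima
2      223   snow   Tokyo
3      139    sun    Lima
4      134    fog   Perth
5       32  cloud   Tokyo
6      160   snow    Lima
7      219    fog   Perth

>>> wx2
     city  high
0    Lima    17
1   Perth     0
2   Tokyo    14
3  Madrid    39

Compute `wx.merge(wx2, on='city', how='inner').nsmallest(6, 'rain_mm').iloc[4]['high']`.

17

merge on 'city' (how='inner') → 8 rows:
   rain_mm   cond    city  high
0      132    sun  Madrid    39
1      257    fog    Lima    17
2      223   snow   Tokyo    14
3      139    sun    Lima    17
4      134    fog   Perth     0
5       32  cloud   Tokyo    14
6      160   snow    Lima    17
7      219    fog   Perth     0
take 6 rows with smallest rain_mm:
   rain_mm   cond    city  high
5       32  cloud   Tokyo    14
0      132    sun  Madrid    39
4      134    fog   Perth     0
3      139    sun    Lima    17
6      160   snow    Lima    17
7      219    fog   Perth     0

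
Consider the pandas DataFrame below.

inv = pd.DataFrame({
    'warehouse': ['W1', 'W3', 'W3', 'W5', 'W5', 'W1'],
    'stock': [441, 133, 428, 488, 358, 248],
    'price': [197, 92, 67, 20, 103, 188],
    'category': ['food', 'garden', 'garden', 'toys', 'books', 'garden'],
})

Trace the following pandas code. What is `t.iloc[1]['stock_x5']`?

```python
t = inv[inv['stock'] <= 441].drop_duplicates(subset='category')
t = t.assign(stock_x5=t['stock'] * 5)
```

filter rows where stock <= 441:
  warehouse  stock  price category
0        W1    441    197     food
1        W3    133     92   garden
2        W3    428     67   garden
4        W5    358    103    books
5        W1    248    188   garden
drop duplicate category (keep=first):
  warehouse  stock  price category
0        W1    441    197     food
1        W3    133     92   garden
4        W5    358    103    books
add column stock_x5 = t['stock'] * 5:
  warehouse  stock  price category  stock_x5
0        W1    441    197     food      2205
1        W3    133     92   garden       665
4        W5    358    103    books      1790
So iloc[1]['stock_x5'] = 665.

665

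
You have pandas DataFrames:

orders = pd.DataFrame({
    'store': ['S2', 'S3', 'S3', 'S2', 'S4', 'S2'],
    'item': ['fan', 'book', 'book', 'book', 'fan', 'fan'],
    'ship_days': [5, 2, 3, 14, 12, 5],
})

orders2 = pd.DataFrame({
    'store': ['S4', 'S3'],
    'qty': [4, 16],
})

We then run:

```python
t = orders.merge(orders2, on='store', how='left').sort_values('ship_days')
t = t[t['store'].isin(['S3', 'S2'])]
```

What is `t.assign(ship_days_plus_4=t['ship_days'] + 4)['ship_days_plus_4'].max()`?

18

merge on 'store' (how='left') → 6 rows:
  store  item  ship_days   qty
0    S2   fan          5   NaN
1    S3  book          2  16.0
2    S3  book          3  16.0
3    S2  book         14   NaN
4    S4   fan         12   4.0
5    S2   fan          5   NaN
sort by ship_days:
  store  item  ship_days   qty
1    S3  book          2  16.0
2    S3  book          3  16.0
0    S2   fan          5   NaN
5    S2   fan          5   NaN
4    S4   fan         12   4.0
3    S2  book         14   NaN
filter rows where store in ['S3', 'S2']:
  store  item  ship_days   qty
1    S3  book          2  16.0
2    S3  book          3  16.0
0    S2   fan          5   NaN
5    S2   fan          5   NaN
3    S2  book         14   NaN
add column ship_days_plus_4 = t['ship_days'] + 4:
  store  item  ship_days   qty  ship_days_plus_4
1    S3  book          2  16.0                 6
2    S3  book          3  16.0                 7
0    S2   fan          5   NaN                 9
5    S2   fan          5   NaN                 9
3    S2  book         14   NaN                18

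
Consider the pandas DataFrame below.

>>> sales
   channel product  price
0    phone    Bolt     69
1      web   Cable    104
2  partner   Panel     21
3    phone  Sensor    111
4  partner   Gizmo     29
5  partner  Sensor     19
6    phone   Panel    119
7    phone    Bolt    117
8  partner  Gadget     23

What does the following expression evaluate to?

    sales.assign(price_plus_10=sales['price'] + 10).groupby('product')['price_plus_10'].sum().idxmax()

add column price_plus_10 = sales['price'] + 10:
   channel product  price  price_plus_10
0    phone    Bolt     69             79
1      web   Cable    104            114
2  partner   Panel     21             31
3    phone  Sensor    111            121
4  partner   Gizmo     29             39
5  partner  Sensor     19             29
6    phone   Panel    119            129
7    phone    Bolt    117            127
8  partner  Gadget     23             33
group by product, sum of price_plus_10:
product
Bolt      206
Cable     114
Gadget     33
Gizmo      39
Panel     160
Sensor    150
Name: price_plus_10, dtype: int64

Bolt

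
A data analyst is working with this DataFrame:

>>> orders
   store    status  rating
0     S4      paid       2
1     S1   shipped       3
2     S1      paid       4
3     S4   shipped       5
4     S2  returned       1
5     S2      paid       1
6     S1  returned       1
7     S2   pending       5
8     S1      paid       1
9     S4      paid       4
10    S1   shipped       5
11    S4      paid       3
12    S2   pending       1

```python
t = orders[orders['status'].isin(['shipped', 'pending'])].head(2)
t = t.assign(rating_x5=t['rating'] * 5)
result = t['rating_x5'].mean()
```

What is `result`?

20.0

filter rows where status in ['shipped', 'pending']:
   store   status  rating
1     S1  shipped       3
3     S4  shipped       5
7     S2  pending       5
10    S1  shipped       5
12    S2  pending       1
take first 2 rows:
  store   status  rating
1    S1  shipped       3
3    S4  shipped       5
add column rating_x5 = t['rating'] * 5:
  store   status  rating  rating_x5
1    S1  shipped       3         15
3    S4  shipped       5         25
Taking the mean of column 'rating_x5' gives 20.0.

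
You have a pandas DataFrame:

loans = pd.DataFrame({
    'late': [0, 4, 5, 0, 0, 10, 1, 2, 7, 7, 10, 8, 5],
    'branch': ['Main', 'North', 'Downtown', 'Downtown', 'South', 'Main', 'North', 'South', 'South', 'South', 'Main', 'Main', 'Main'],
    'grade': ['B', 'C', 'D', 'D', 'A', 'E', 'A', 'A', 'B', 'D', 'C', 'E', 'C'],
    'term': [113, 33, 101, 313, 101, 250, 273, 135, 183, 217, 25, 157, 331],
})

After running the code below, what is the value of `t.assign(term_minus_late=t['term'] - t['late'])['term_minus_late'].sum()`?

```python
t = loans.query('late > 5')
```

790

filter rows where late > 5:
    late branch grade  term
5     10   Main     E   250
8      7  South     B   183
9      7  South     D   217
10    10   Main     C    25
11     8   Main     E   157
add column term_minus_late = t['term'] - t['late']:
    late branch grade  term  term_minus_late
5     10   Main     E   250              240
8      7  South     B   183              176
9      7  South     D   217              210
10    10   Main     C    25               15
11     8   Main     E   157              149
Reading off the sum of column 'term_minus_late', we get 790.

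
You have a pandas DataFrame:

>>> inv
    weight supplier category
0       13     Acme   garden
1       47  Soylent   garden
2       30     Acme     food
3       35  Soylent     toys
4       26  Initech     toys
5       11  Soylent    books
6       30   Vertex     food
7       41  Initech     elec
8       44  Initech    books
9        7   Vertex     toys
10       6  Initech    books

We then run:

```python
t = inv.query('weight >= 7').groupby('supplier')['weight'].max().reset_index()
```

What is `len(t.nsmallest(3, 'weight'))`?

filter rows where weight >= 7:
   weight supplier category
0      13     Acme   garden
1      47  Soylent   garden
2      30     Acme     food
3      35  Soylent     toys
4      26  Initech     toys
5      11  Soylent    books
6      30   Vertex     food
7      41  Initech     elec
8      44  Initech    books
9       7   Vertex     toys
group by supplier, max of weight:
supplier
Acme       30
Initech    44
Soylent    47
Vertex     30
Name: weight, dtype: int64
reset_index():
  supplier  weight
0     Acme      30
1  Initech      44
2  Soylent      47
3   Vertex      30
take 3 rows with smallest weight:
  supplier  weight
0     Acme      30
3   Vertex      30
1  Initech      44
Finally, number of rows = 3.

3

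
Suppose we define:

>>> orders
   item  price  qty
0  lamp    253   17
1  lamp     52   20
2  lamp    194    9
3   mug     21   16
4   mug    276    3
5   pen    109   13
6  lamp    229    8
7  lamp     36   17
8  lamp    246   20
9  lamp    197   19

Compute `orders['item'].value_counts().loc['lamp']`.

value_counts of item:
item
lamp    7
mug     2
pen     1
Name: count, dtype: int64
value at index 'lamp' → 7

7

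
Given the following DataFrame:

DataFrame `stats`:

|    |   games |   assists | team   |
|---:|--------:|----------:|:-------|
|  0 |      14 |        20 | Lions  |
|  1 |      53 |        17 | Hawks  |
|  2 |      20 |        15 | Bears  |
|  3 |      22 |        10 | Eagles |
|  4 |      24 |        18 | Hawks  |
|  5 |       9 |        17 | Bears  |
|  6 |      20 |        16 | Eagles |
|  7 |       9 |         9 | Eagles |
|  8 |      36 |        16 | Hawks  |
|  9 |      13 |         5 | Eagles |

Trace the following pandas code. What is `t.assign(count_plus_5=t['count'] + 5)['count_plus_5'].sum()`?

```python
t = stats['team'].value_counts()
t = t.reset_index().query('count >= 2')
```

24

value_counts of team:
team
Eagles    4
Hawks     3
Bears     2
Lions     1
Name: count, dtype: int64
reset_index():
     team  count
0  Eagles      4
1   Hawks      3
2   Bears      2
3   Lions      1
filter rows where count >= 2:
     team  count
0  Eagles      4
1   Hawks      3
2   Bears      2
add column count_plus_5 = t['count'] + 5:
     team  count  count_plus_5
0  Eagles      4             9
1   Hawks      3             8
2   Bears      2             7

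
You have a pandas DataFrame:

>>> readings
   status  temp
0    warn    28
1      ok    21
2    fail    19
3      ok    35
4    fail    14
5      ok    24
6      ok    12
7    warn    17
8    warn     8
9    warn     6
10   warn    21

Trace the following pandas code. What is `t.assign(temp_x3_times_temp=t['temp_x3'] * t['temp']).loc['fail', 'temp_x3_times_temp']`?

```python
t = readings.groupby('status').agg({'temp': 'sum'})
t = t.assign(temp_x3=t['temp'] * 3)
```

group by status, sum of temp:
        temp
status      
fail      33
ok        92
warn      80
add column temp_x3 = t['temp'] * 3:
        temp  temp_x3
status               
fail      33       99
ok        92      276
warn      80      240
add column temp_x3_times_temp = t['temp_x3'] * t['temp']:
        temp  temp_x3  temp_x3_times_temp
status                                   
fail      33       99                3267
ok        92      276               25392
warn      80      240               19200
Finally, value at row 'fail', column 'temp_x3_times_temp' = 3267.

3267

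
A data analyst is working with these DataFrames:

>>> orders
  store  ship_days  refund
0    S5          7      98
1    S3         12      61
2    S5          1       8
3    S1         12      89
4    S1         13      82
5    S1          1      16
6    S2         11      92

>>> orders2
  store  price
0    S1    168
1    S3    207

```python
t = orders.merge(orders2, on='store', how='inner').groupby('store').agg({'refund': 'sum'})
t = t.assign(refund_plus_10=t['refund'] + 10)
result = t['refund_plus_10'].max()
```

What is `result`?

merge on 'store' (how='inner') → 4 rows:
  store  ship_days  refund  price
0    S3         12      61    207
1    S1         12      89    168
2    S1         13      82    168
3    S1          1      16    168
group by store, sum of refund:
       refund
store        
S1        187
S3         61
add column refund_plus_10 = t['refund'] + 10:
       refund  refund_plus_10
store                        
S1        187             197
S3         61              71
Hence 197.

197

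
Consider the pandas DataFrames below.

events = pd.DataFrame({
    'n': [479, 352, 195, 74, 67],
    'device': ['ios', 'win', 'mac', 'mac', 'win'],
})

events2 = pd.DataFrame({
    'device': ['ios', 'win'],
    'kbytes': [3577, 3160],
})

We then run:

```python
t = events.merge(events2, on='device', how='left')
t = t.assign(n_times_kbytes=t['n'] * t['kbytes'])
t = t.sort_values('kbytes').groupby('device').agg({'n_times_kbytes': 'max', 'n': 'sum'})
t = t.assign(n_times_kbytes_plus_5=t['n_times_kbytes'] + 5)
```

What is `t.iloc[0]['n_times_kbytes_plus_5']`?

merge on 'device' (how='left') → 5 rows:
     n device  kbytes
0  479    ios  3577.0
1  352    win  3160.0
2  195    mac     NaN
3   74    mac     NaN
4   67    win  3160.0
add column n_times_kbytes = t['n'] * t['kbytes']:
     n device  kbytes  n_times_kbytes
0  479    ios  3577.0       1713383.0
1  352    win  3160.0       1112320.0
2  195    mac     NaN             NaN
3   74    mac     NaN             NaN
4   67    win  3160.0        211720.0
sort by kbytes:
     n device  kbytes  n_times_kbytes
1  352    win  3160.0       1112320.0
4   67    win  3160.0        211720.0
0  479    ios  3577.0       1713383.0
2  195    mac     NaN             NaN
3   74    mac     NaN             NaN
group by device: max(n_times_kbytes), sum(n):
        n_times_kbytes    n
device                     
ios          1713383.0  479
mac                NaN  269
win          1112320.0  419
add column n_times_kbytes_plus_5 = t['n_times_kbytes'] + 5:
        n_times_kbytes    n  n_times_kbytes_plus_5
device                                            
ios          1713383.0  479              1713388.0
mac                NaN  269                    NaN
win          1112320.0  419              1112325.0
Reading off the value at position 0, column 'n_times_kbytes_plus_5', we get 1713388.0.

1713388.0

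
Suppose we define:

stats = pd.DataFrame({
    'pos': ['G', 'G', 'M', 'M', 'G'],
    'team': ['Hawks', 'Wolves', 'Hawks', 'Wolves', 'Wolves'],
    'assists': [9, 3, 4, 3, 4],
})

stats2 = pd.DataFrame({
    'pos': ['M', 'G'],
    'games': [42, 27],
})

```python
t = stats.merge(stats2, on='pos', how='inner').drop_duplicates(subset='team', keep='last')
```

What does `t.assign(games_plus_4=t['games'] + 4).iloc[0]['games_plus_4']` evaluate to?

merge on 'pos' (how='inner') → 5 rows:
  pos    team  assists  games
0   G   Hawks        9     27
1   G  Wolves        3     27
2   M   Hawks        4     42
3   M  Wolves        3     42
4   G  Wolves        4     27
drop duplicate team (keep=last):
  pos    team  assists  games
2   M   Hawks        4     42
4   G  Wolves        4     27
add column games_plus_4 = t['games'] + 4:
  pos    team  assists  games  games_plus_4
2   M   Hawks        4     42            46
4   G  Wolves        4     27            31

46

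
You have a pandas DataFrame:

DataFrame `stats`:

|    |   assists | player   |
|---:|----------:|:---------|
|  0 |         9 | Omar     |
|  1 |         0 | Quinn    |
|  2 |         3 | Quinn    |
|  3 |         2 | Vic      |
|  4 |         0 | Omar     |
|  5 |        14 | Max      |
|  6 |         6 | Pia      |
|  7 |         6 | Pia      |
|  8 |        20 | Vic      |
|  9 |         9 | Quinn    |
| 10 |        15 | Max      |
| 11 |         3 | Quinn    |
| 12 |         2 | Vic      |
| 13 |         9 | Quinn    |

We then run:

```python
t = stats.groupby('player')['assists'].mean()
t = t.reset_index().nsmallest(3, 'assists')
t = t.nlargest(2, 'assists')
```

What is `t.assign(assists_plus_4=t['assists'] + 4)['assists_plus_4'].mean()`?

group by player, mean of assists:
player
Max      14.5
Omar      4.5
Pia       6.0
Quinn     4.8
Vic       8.0
Name: assists, dtype: float64
reset_index():
  player  assists
0    Max     14.5
1   Omar      4.5
2    Pia      6.0
3  Quinn      4.8
4    Vic      8.0
take 3 rows with smallest assists:
  player  assists
1   Omar      4.5
3  Quinn      4.8
2    Pia      6.0
take 2 rows with largest assists:
  player  assists
2    Pia      6.0
3  Quinn      4.8
add column assists_plus_4 = t['assists'] + 4:
  player  assists  assists_plus_4
2    Pia      6.0            10.0
3  Quinn      4.8             8.8
Hence 9.4.

9.4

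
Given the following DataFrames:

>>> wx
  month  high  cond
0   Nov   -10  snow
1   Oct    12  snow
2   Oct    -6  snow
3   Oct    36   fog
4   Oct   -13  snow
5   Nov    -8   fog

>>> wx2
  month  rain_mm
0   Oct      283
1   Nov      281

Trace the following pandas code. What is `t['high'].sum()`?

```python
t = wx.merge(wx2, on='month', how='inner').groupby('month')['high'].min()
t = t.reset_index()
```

-23

merge on 'month' (how='inner') → 6 rows:
  month  high  cond  rain_mm
0   Nov   -10  snow      281
1   Oct    12  snow      283
2   Oct    -6  snow      283
3   Oct    36   fog      283
4   Oct   -13  snow      283
5   Nov    -8   fog      281
group by month, min of high:
month
Nov   -10
Oct   -13
Name: high, dtype: int64
reset_index():
  month  high
0   Nov   -10
1   Oct   -13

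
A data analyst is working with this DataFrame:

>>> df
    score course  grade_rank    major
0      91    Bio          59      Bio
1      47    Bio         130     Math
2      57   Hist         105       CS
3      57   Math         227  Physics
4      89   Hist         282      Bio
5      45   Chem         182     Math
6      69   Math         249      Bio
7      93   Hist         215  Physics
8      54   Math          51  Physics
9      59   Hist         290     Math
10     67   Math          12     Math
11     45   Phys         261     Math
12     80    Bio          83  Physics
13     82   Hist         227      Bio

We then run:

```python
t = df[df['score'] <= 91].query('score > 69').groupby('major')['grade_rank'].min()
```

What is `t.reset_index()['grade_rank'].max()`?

filter rows where score <= 91:
    score course  grade_rank    major
0      91    Bio          59      Bio
1      47    Bio         130     Math
2      57   Hist         105       CS
3      57   Math         227  Physics
4      89   Hist         282      Bio
5      45   Chem         182     Math
6      69   Math         249      Bio
8      54   Math          51  Physics
9      59   Hist         290     Math
10     67   Math          12     Math
11     45   Phys         261     Math
12     80    Bio          83  Physics
13     82   Hist         227      Bio
filter rows where score > 69:
    score course  grade_rank    major
0      91    Bio          59      Bio
4      89   Hist         282      Bio
12     80    Bio          83  Physics
13     82   Hist         227      Bio
group by major, min of grade_rank:
major
Bio        59
Physics    83
Name: grade_rank, dtype: int64
reset_index():
     major  grade_rank
0      Bio          59
1  Physics          83
Finally, max of column 'grade_rank' = 83.

83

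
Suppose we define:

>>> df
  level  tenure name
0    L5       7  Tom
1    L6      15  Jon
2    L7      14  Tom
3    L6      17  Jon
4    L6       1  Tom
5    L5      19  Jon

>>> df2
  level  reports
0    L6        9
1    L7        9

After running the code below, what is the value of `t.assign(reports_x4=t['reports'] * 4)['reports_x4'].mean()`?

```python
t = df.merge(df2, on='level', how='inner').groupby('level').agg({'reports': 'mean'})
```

merge on 'level' (how='inner') → 4 rows:
  level  tenure name  reports
0    L6      15  Jon        9
1    L7      14  Tom        9
2    L6      17  Jon        9
3    L6       1  Tom        9
group by level, mean of reports:
       reports
level         
L6         9.0
L7         9.0
add column reports_x4 = t['reports'] * 4:
       reports  reports_x4
level                     
L6         9.0        36.0
L7         9.0        36.0

36.0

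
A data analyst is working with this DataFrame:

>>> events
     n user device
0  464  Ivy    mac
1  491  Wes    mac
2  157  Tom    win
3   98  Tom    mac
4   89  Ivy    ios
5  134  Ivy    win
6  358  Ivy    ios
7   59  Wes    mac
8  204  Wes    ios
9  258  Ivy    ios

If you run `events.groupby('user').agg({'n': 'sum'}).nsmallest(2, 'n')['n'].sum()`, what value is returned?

group by user, sum of n:
         n
user      
Ivy   1303
Tom    255
Wes    754
take 2 rows with smallest n:
        n
user     
Tom   255
Wes   754
Hence 1009.

1009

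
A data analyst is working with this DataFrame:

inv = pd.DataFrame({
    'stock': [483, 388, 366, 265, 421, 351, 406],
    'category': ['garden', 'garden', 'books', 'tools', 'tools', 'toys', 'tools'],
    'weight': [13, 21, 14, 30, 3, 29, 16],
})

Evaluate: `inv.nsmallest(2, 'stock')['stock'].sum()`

616

take 2 rows with smallest stock:
   stock category  weight
3    265    tools      30
5    351     toys      29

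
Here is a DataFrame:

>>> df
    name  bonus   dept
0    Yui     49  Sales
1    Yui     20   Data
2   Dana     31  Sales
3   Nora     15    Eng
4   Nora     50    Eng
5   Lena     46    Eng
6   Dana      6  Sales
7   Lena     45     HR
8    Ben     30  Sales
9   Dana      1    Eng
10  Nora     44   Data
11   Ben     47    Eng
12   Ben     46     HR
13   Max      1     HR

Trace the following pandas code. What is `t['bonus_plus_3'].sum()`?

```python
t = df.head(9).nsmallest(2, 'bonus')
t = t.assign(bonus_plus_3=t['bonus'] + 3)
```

27

take first 9 rows:
   name  bonus   dept
0   Yui     49  Sales
1   Yui     20   Data
2  Dana     31  Sales
3  Nora     15    Eng
4  Nora     50    Eng
5  Lena     46    Eng
6  Dana      6  Sales
7  Lena     45     HR
8   Ben     30  Sales
take 2 rows with smallest bonus:
   name  bonus   dept
6  Dana      6  Sales
3  Nora     15    Eng
add column bonus_plus_3 = t['bonus'] + 3:
   name  bonus   dept  bonus_plus_3
6  Dana      6  Sales             9
3  Nora     15    Eng            18
Finally, sum of column 'bonus_plus_3' = 27.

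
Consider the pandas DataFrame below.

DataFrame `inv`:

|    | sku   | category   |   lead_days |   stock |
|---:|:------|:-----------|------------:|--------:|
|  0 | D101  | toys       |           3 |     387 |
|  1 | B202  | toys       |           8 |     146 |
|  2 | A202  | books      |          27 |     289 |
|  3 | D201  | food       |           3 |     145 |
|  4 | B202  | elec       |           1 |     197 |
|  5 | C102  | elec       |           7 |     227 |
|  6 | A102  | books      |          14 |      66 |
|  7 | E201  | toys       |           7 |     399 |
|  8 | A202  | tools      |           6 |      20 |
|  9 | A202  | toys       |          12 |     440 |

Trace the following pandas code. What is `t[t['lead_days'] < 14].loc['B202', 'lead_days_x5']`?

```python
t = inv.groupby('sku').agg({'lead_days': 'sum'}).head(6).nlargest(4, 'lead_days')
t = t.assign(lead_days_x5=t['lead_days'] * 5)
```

45

group by sku, sum of lead_days:
      lead_days
sku            
A102         14
A202         45
B202          9
C102          7
D101          3
D201          3
E201          7
take first 6 rows:
      lead_days
sku            
A102         14
A202         45
B202          9
C102          7
D101          3
D201          3
take 4 rows with largest lead_days:
      lead_days
sku            
A202         45
A102         14
B202          9
C102          7
add column lead_days_x5 = t['lead_days'] * 5:
      lead_days  lead_days_x5
sku                          
A202         45           225
A102         14            70
B202          9            45
C102          7            35
filter rows where lead_days < 14:
      lead_days  lead_days_x5
sku                          
B202          9            45
C102          7            35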